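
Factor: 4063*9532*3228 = 125015649648 = 2^4*3^1*17^1*239^1*269^1*2383^1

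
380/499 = 380/499 = 0.76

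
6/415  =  6/415 = 0.01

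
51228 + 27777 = 79005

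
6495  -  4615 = 1880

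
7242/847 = 7242/847 = 8.55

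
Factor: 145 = 5^1*29^1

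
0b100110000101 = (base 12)14B1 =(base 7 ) 10051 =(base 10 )2437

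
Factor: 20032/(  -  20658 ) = - 32/33  =  - 2^5*3^(  -  1 )*11^( - 1)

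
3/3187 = 3/3187 = 0.00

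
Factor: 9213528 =2^3*3^1 *71^1*5407^1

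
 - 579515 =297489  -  877004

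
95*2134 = 202730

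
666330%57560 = 33170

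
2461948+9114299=11576247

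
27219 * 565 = 15378735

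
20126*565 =11371190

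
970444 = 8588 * 113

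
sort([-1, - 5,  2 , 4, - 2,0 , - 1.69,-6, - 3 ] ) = [- 6, - 5,-3, - 2, - 1.69,- 1,  0,  2,4 ] 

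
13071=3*4357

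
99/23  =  4+ 7/23 = 4.30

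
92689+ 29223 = 121912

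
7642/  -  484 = -16+ 51/242 = -15.79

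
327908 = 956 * 343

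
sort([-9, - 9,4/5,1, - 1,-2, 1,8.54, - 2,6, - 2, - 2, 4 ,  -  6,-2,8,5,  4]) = [ - 9, - 9 , - 6, - 2,  -  2, - 2 , - 2,-2, - 1,4/5, 1,1,4, 4, 5,6,8, 8.54 ] 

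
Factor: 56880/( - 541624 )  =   -90/857 =- 2^1*3^2 * 5^1*857^ (-1) 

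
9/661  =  9/661 = 0.01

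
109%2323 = 109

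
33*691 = 22803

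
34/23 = 1+11/23  =  1.48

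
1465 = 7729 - 6264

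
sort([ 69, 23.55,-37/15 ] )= [  -  37/15, 23.55, 69]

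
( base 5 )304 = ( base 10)79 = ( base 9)87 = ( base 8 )117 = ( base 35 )29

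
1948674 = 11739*166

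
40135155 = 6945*5779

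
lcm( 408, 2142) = 8568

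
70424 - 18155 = 52269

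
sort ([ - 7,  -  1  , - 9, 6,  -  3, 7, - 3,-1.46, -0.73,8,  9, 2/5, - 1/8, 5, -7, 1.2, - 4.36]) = [ - 9 , - 7,-7, - 4.36, - 3, - 3, - 1.46,-1,  -  0.73, -1/8,2/5, 1.2,5,6,7,8, 9] 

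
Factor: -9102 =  - 2^1*3^1*37^1*41^1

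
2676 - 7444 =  - 4768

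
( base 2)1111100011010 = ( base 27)AOO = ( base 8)17432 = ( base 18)16a6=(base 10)7962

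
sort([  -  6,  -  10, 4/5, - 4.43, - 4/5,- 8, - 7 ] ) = [ - 10, - 8, - 7,  -  6, - 4.43  , - 4/5, 4/5]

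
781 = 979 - 198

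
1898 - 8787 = - 6889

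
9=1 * 9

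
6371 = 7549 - 1178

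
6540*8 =52320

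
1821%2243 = 1821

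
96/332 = 24/83 = 0.29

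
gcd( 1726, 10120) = 2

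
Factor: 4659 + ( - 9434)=  -  5^2*191^1 = - 4775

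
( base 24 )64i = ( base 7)13260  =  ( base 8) 6762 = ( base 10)3570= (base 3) 11220020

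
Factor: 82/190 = 5^( - 1)*19^( - 1)*41^1 =41/95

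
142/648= 71/324= 0.22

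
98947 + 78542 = 177489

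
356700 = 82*4350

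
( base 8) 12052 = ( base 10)5162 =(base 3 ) 21002012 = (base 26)7ge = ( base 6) 35522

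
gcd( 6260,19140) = 20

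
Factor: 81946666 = 2^1 *40973333^1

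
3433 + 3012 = 6445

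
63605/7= 9086 + 3/7= 9086.43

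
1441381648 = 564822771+876558877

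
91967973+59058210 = 151026183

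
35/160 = 7/32 = 0.22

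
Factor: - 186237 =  - 3^2*20693^1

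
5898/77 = 5898/77 = 76.60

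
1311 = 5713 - 4402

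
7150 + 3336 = 10486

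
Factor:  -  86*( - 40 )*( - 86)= -2^5 * 5^1*43^2 = - 295840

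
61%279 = 61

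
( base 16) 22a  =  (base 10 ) 554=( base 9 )675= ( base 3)202112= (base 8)1052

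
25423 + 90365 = 115788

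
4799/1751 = 4799/1751 = 2.74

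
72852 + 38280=111132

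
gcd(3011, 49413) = 1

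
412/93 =412/93 = 4.43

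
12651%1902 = 1239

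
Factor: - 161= - 7^1*23^1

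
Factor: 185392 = 2^4*11587^1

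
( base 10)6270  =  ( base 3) 22121020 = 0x187e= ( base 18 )1166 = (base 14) 23DC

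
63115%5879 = 4325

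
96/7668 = 8/639  =  0.01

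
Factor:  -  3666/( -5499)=2^1*3^( - 1) = 2/3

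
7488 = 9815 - 2327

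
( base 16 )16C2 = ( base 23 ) B07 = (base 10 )5826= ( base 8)13302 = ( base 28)7c2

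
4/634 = 2/317=0.01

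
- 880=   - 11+-869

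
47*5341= 251027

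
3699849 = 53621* 69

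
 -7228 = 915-8143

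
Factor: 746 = 2^1*373^1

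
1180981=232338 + 948643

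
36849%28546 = 8303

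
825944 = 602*1372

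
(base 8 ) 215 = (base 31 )4H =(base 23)63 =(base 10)141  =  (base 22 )69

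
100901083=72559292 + 28341791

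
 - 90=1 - 91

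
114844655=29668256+85176399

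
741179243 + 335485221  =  1076664464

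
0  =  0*9782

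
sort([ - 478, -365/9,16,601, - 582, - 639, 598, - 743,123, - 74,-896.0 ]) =[ - 896.0,- 743, - 639, - 582, - 478, - 74, - 365/9,16,123,598, 601]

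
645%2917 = 645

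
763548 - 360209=403339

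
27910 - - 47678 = 75588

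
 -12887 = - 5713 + - 7174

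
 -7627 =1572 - 9199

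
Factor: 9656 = 2^3 * 17^1*71^1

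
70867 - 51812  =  19055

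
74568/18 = 12428/3 = 4142.67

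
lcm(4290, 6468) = 420420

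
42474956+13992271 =56467227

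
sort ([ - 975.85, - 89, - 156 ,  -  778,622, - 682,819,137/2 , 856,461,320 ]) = [-975.85, - 778, - 682, - 156, - 89,137/2, 320,461,622,819,856 ] 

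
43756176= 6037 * 7248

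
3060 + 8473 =11533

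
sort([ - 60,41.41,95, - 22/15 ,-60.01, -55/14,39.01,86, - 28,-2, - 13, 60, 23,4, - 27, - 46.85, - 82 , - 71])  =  [ - 82, - 71,-60.01,  -  60, - 46.85 , - 28, - 27,  -  13, - 55/14, - 2, - 22/15,4,23,39.01,41.41,60,86, 95]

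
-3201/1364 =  - 291/124 = -2.35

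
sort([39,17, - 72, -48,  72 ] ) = [ - 72, - 48,17,39,72 ]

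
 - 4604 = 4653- 9257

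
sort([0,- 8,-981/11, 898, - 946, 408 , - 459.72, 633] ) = [ - 946, - 459.72, - 981/11, - 8,0, 408, 633,898 ] 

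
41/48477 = 41/48477 = 0.00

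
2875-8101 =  - 5226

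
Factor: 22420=2^2*5^1*19^1 * 59^1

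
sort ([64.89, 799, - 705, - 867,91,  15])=[ - 867,-705,15,64.89 , 91 , 799 ]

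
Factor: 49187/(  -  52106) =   -  2^ (  -  1)*101^1*487^1  *26053^(-1) 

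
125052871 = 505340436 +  - 380287565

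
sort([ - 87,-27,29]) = [ - 87,  -  27, 29 ]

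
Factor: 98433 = 3^2*10937^1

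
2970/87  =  990/29=34.14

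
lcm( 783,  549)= 47763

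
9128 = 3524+5604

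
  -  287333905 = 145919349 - 433253254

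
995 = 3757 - 2762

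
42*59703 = 2507526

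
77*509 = 39193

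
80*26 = 2080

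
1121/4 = 280 + 1/4 = 280.25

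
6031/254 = 23 + 189/254 = 23.74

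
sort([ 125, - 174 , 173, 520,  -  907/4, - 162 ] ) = [ - 907/4, - 174, - 162, 125, 173,520 ]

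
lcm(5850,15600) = 46800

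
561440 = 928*605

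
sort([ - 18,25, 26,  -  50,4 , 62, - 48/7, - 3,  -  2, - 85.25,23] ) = [-85.25,  -  50,-18 ,  -  48/7,-3, - 2, 4, 23,25, 26, 62 ] 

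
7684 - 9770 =-2086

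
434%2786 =434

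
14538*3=43614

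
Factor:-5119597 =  - 7^1*71^1*10301^1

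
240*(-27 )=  - 6480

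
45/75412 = 45/75412 = 0.00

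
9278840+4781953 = 14060793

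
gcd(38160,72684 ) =36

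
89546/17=5267+7/17 = 5267.41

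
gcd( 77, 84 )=7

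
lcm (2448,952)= 17136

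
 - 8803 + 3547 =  - 5256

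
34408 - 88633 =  - 54225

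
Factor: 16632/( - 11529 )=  - 88/61 = - 2^3*11^1 * 61^( - 1) 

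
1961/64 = 30 + 41/64= 30.64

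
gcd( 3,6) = 3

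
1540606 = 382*4033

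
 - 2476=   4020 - 6496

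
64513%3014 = 1219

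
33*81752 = 2697816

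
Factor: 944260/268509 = 2^2*3^( - 1 )*5^1*31^1 * 37^( - 1 ) * 41^( - 1 )*59^ ( -1 ) *1523^1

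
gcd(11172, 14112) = 588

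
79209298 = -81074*( - 977)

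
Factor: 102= 2^1 * 3^1*17^1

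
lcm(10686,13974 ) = 181662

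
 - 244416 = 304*( - 804)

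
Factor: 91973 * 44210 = 4066126330= 2^1*5^1*7^2*1877^1*4421^1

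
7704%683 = 191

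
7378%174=70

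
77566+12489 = 90055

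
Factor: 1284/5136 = 1/4 =2^( - 2)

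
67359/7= 9622+5/7=9622.71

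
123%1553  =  123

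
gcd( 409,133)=1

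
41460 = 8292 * 5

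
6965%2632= 1701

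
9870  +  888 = 10758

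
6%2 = 0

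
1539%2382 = 1539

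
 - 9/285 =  - 1 + 92/95 = -  0.03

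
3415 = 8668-5253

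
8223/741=2741/247  =  11.10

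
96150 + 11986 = 108136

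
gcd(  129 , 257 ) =1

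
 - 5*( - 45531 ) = 227655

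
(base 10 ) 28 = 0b11100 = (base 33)S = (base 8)34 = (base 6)44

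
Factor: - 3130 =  - 2^1*5^1*313^1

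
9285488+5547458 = 14832946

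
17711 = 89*199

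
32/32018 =16/16009  =  0.00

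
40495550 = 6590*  6145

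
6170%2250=1670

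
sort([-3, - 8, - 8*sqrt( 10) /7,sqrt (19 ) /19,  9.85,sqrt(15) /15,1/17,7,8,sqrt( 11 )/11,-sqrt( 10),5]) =[ - 8, - 8*sqrt( 10) /7, - sqrt(10),- 3,1/17,sqrt( 19) /19,sqrt ( 15)/15, sqrt( 11)/11,5, 7, 8, 9.85 ] 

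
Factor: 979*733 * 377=11^1*13^1*29^1*89^1* 733^1 = 270537839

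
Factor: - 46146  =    -  2^1*3^1*7691^1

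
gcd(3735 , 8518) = 1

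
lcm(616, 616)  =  616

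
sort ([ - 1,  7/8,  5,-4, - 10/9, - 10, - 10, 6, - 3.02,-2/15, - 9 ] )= [-10, - 10,  -  9,-4, - 3.02, - 10/9,-1,-2/15,7/8 , 5,6 ]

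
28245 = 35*807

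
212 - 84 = 128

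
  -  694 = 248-942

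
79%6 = 1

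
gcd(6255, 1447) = 1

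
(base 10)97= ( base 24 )41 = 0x61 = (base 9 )117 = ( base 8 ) 141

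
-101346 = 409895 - 511241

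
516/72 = 7 + 1/6 = 7.17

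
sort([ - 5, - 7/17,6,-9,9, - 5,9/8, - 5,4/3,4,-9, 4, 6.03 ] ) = [-9 ,  -  9,-5, - 5 , - 5 , - 7/17 , 9/8, 4/3,4,4,  6, 6.03,9] 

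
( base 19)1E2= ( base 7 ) 1556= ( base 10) 629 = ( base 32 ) jl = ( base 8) 1165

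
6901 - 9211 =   -  2310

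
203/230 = 203/230 = 0.88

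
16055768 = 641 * 25048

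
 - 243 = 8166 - 8409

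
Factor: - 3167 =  - 3167^1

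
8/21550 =4/10775 = 0.00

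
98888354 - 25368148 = 73520206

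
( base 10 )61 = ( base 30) 21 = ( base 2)111101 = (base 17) 3a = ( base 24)2d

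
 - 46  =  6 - 52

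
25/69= 25/69 = 0.36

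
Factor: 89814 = 2^1*3^1*14969^1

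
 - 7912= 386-8298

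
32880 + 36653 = 69533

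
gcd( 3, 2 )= 1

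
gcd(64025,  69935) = 985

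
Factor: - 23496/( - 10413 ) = 88/39 = 2^3*3^ ( - 1)  *  11^1*13^(  -  1) 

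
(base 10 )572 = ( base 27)l5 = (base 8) 1074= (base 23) 11K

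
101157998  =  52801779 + 48356219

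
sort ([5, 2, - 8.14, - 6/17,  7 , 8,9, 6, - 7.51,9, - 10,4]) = [ - 10,-8.14, - 7.51, - 6/17,2,4, 5,  6, 7, 8, 9, 9 ] 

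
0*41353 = 0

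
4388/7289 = 4388/7289 = 0.60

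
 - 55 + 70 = 15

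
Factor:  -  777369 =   -  3^1*259123^1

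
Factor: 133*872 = 115976 = 2^3*7^1*19^1 * 109^1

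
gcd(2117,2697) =29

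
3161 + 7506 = 10667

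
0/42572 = 0 = 0.00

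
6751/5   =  6751/5 = 1350.20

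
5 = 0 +5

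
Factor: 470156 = 2^2*117539^1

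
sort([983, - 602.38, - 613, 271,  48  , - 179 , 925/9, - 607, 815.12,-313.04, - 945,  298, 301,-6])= [  -  945, - 613, - 607,-602.38 , - 313.04, - 179,-6, 48, 925/9, 271,298, 301,815.12, 983 ]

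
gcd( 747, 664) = 83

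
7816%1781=692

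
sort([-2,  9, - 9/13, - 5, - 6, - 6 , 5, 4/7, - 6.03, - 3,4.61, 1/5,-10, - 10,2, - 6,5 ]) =[  -  10, - 10, - 6.03, - 6 , - 6, - 6, - 5, - 3, - 2, - 9/13,1/5 , 4/7,2,4.61,5,5,9 ]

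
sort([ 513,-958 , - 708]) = [ - 958,  -  708,513]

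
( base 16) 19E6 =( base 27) 92F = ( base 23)CC6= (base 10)6630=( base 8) 14746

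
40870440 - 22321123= 18549317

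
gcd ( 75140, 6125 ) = 5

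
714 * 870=621180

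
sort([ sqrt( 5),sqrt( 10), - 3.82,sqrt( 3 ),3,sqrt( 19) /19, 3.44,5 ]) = [ - 3.82, sqrt(19) /19,sqrt( 3 ),sqrt(5 ),  3,sqrt( 10),3.44,5 ]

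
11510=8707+2803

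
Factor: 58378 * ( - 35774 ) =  - 2088414572 = -2^2*17^2*31^1*101^1*577^1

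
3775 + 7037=10812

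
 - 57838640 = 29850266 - 87688906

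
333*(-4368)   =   - 1454544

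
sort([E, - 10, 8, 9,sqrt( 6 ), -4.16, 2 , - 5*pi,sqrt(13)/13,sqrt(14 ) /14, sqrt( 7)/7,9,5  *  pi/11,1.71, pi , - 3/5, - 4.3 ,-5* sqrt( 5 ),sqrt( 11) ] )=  [ - 5*pi , - 5*sqrt( 5), - 10,  -  4.3,-4.16, -3/5,sqrt( 14 ) /14,sqrt( 13)/13, sqrt( 7)/7,5 * pi/11,1.71,2, sqrt( 6),E , pi,sqrt( 11),8,9, 9] 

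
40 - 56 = -16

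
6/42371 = 6/42371  =  0.00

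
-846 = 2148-2994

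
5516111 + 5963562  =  11479673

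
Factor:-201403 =  -  201403^1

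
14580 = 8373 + 6207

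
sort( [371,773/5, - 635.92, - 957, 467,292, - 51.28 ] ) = [ - 957, - 635.92, - 51.28,773/5,292,371,467]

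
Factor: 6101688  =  2^3*3^1*97^1* 2621^1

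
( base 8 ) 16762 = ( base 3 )101111221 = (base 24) D7A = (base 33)71A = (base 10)7666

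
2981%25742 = 2981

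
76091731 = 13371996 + 62719735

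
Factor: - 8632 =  - 2^3*13^1*83^1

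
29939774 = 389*76966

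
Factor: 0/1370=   0=0^1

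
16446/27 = 5482/9 = 609.11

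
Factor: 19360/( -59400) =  - 2^2*3^(-3)*5^(- 1 )*11^1 = - 44/135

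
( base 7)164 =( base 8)137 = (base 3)10112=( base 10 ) 95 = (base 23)43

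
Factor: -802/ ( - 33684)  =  2^( - 1) *3^(- 1 )*7^(-1) = 1/42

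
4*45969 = 183876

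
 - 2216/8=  - 277= - 277.00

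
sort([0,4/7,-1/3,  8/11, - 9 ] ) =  [ - 9, - 1/3, 0, 4/7, 8/11] 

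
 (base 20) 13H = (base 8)735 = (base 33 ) ef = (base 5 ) 3402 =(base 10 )477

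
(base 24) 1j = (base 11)3a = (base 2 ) 101011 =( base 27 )1G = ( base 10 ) 43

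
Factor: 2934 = 2^1*3^2 *163^1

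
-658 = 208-866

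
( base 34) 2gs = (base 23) 5A9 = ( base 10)2884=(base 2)101101000100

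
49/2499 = 1/51 = 0.02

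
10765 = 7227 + 3538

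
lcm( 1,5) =5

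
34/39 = 34/39= 0.87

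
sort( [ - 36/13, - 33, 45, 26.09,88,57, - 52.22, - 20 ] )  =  [ - 52.22, - 33, - 20, - 36/13,26.09,45,57,88]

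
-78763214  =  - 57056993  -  21706221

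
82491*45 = 3712095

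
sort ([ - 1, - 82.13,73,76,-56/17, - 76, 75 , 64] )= [ - 82.13,-76, - 56/17, - 1 , 64,  73, 75,76]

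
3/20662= 3/20662 = 0.00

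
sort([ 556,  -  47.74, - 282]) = [-282,-47.74, 556] 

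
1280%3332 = 1280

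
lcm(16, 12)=48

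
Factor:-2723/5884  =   - 2^( - 2 ) * 7^1*389^1*1471^(- 1 )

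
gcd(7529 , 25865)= 1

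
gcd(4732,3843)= 7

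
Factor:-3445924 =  - 2^2*197^1* 4373^1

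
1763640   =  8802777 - 7039137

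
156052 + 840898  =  996950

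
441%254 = 187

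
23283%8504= 6275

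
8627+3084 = 11711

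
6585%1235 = 410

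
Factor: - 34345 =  - 5^1 *6869^1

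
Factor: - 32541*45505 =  - 1480778205 = - 3^1*5^1 * 19^1 * 479^1 *10847^1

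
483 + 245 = 728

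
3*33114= 99342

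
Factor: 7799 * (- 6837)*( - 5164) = 2^2*3^1 * 11^1*43^1*53^1 * 709^1*1291^1=275353584132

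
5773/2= 5773/2 = 2886.50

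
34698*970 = 33657060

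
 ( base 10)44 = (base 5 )134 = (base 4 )230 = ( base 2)101100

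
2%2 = 0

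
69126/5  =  13825 + 1/5= 13825.20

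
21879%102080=21879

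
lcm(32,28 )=224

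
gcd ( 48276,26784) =108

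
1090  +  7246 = 8336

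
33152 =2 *16576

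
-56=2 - 58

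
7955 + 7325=15280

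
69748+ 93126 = 162874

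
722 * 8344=6024368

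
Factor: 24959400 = 2^3*3^1*5^2*17^1*2447^1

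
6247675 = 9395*665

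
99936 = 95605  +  4331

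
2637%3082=2637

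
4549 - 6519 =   -  1970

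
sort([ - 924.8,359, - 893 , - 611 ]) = [ -924.8 , - 893, - 611,359]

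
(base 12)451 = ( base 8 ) 1175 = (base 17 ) 238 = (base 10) 637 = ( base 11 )52A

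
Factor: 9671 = 19^1 * 509^1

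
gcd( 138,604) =2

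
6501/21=309+ 4/7 = 309.57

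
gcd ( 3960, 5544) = 792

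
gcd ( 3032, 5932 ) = 4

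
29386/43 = 683 + 17/43 = 683.40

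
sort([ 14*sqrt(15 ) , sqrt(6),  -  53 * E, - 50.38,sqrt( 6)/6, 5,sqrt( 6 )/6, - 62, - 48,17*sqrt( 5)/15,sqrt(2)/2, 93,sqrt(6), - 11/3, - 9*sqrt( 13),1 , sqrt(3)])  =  [ - 53*E, -62, - 50.38, -48, - 9*sqrt(13) , - 11/3, sqrt(6)/6, sqrt(6)/6 , sqrt(2)/2, 1, sqrt(3), sqrt (6 ),sqrt(6),  17*sqrt(5)/15, 5,14*sqrt ( 15), 93] 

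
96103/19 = 5058 + 1/19 = 5058.05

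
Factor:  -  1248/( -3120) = 2/5 = 2^1 * 5^(- 1)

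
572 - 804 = - 232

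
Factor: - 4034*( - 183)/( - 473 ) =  - 738222/473 = - 2^1*3^1 * 11^(  -  1)*43^( - 1)*61^1*2017^1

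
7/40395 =7/40395=0.00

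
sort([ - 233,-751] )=[ - 751,  -  233 ] 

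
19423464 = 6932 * 2802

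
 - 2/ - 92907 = 2/92907 = 0.00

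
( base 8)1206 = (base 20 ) 1C6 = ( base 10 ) 646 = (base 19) 1f0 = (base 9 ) 787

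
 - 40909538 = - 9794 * 4177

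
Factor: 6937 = 7^1 *991^1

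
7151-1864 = 5287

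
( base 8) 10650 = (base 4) 1012220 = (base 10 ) 4520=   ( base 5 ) 121040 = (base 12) 2748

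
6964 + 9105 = 16069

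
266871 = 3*88957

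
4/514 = 2/257 =0.01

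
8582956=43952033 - 35369077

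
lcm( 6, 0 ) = 0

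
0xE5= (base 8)345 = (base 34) 6P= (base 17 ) D8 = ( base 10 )229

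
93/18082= 93/18082 = 0.01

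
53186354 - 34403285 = 18783069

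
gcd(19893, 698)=349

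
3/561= 1/187 = 0.01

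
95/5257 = 95/5257 = 0.02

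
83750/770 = 108 + 59/77  =  108.77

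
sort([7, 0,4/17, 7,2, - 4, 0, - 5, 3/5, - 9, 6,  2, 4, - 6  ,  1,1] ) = [ - 9, -6 ,-5, - 4,0,0,4/17, 3/5,1, 1, 2,2,4, 6, 7, 7 ]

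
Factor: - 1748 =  - 2^2 * 19^1*23^1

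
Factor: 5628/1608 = 2^( - 1 ) * 7^1 =7/2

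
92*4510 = 414920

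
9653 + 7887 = 17540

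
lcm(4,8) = 8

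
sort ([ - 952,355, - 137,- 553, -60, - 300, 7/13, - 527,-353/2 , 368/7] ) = [ - 952, - 553, - 527, - 300, - 353/2, - 137, - 60, 7/13, 368/7,355 ] 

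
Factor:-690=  - 2^1*3^1 * 5^1*23^1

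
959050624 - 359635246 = 599415378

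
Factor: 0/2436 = 0 = 0^1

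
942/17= 55 + 7/17 = 55.41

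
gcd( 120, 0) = 120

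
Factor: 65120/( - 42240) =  - 2^( - 3)* 3^( - 1 ) * 37^1 = - 37/24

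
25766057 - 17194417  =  8571640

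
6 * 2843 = 17058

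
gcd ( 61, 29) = 1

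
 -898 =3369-4267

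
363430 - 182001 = 181429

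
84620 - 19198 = 65422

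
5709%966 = 879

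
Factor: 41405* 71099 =2943854095 = 5^1  *  7^4*13^2 * 1451^1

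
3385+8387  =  11772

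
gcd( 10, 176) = 2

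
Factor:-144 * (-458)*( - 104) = - 6859008 = - 2^8*3^2*13^1*229^1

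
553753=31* 17863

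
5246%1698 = 152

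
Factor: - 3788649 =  - 3^2*61^1*67^1*103^1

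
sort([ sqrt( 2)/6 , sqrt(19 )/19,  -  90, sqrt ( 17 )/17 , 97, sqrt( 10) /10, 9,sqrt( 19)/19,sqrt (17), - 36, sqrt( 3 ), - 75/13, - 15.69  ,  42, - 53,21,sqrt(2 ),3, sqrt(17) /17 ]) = [ - 90,  -  53,- 36, - 15.69, - 75/13, sqrt ( 19) /19, sqrt(19)/19,sqrt( 2 )/6, sqrt( 17) /17,  sqrt (17)/17, sqrt ( 10)/10, sqrt ( 2),sqrt(3 ), 3,sqrt(17 ),9,  21,42, 97] 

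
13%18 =13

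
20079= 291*69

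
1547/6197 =1547/6197 = 0.25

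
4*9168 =36672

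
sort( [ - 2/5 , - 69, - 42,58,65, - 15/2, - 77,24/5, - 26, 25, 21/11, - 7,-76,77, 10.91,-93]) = [ - 93, - 77,- 76,-69,-42, -26, - 15/2, - 7, - 2/5, 21/11,24/5, 10.91,25 , 58,65,  77 ] 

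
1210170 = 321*3770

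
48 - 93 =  - 45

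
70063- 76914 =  - 6851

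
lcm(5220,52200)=52200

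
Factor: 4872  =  2^3 *3^1*7^1*29^1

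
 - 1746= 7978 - 9724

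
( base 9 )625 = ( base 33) fe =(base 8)775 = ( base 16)1FD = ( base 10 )509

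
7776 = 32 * 243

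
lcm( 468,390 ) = 2340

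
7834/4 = 1958+ 1/2 = 1958.50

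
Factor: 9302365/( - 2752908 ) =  - 2^( - 2 )*3^(  -  1)*5^1 * 317^1*5869^1*229409^( - 1)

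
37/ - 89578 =-1+89541/89578 =- 0.00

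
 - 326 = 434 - 760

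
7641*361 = 2758401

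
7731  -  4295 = 3436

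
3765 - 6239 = - 2474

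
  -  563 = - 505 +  - 58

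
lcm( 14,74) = 518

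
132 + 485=617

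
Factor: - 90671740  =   - 2^2*5^1*101^1*44887^1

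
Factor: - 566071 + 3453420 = 2887349 = 2887349^1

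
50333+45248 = 95581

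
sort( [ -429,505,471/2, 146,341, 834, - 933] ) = [ - 933, - 429 , 146,471/2,341, 505,  834 ]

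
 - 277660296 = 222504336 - 500164632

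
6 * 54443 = 326658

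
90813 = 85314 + 5499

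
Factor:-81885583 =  - 13^1*17^1 *53^1*6991^1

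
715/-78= -10+5/6 = -9.17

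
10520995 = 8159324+2361671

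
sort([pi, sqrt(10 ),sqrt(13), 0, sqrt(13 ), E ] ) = [0, E,pi, sqrt(10),sqrt( 13 ),sqrt( 13 ) ] 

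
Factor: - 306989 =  - 37^1*8297^1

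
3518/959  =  3518/959 = 3.67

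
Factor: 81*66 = 2^1*3^5*11^1 = 5346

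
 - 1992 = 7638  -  9630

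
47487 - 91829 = - 44342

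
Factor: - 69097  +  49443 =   -  19654 = -2^1*31^1 *317^1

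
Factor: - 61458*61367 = -2^1 *3^1*109^1*563^1*10243^1 = - 3771493086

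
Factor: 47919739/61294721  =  7^1*47^( - 1) *239^1 * 293^( - 1)*4451^(-1)*28643^1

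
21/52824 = 7/17608 = 0.00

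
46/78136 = 23/39068 =0.00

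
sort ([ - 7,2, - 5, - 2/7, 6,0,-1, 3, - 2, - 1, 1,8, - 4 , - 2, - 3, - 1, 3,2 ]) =[ - 7, - 5, - 4, - 3, - 2, - 2, - 1, - 1  ,-1, - 2/7,0,1,2,2, 3, 3,6,8]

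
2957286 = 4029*734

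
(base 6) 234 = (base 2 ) 1011110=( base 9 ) 114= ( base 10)94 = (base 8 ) 136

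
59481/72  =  826+1/8=826.12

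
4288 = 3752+536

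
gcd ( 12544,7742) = 98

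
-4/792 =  - 1/198 = - 0.01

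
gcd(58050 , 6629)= 1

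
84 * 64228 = 5395152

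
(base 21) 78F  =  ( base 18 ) A1C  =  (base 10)3270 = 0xCC6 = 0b110011000110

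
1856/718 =928/359 = 2.58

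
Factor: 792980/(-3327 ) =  - 2^2*3^ ( - 1 ) * 5^1*31^1*1109^( - 1 )*1279^1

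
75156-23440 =51716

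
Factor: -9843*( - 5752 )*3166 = 2^4*3^1*17^1*193^1*719^1*1583^1= 179249219376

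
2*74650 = 149300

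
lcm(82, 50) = 2050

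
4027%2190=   1837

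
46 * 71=3266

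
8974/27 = 332 + 10/27  =  332.37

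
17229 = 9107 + 8122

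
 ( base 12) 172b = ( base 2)101011010011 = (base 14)101d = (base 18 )89h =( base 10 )2771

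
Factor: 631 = 631^1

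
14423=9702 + 4721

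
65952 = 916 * 72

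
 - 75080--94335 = 19255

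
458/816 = 229/408 = 0.56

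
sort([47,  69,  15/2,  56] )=[ 15/2,47,56,69] 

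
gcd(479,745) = 1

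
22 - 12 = 10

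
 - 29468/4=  - 7367 =-  7367.00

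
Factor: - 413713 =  - 413713^1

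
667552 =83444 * 8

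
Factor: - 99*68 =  - 2^2*3^2 * 11^1 *17^1 = - 6732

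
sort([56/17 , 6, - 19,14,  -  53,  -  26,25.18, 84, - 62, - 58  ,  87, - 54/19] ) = [ - 62,  -  58 , - 53, - 26 , - 19, - 54/19,56/17, 6, 14,  25.18, 84,  87]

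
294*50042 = 14712348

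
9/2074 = 9/2074 = 0.00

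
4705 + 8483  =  13188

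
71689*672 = 48175008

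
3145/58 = 54  +  13/58 = 54.22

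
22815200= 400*57038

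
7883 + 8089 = 15972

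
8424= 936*9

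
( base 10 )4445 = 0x115d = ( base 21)A1E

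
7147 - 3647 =3500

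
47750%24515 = 23235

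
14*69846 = 977844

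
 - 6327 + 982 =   -  5345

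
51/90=17/30 = 0.57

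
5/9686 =5/9686 = 0.00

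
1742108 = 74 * 23542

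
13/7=13/7 = 1.86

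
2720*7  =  19040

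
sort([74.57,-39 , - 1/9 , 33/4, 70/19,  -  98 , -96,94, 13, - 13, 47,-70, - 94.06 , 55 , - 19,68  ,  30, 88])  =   [-98, - 96, - 94.06, - 70, - 39, - 19, - 13, - 1/9, 70/19,33/4,13,30,47, 55, 68, 74.57, 88,  94 ] 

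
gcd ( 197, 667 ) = 1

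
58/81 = 58/81= 0.72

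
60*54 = 3240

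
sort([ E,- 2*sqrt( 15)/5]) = [ - 2*sqrt(15 ) /5 , E]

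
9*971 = 8739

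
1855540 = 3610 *514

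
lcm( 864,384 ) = 3456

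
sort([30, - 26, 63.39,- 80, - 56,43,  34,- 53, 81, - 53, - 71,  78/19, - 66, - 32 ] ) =[ - 80, - 71, - 66, - 56, - 53,-53 , - 32, - 26, 78/19 , 30,34,43,63.39,81 ] 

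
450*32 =14400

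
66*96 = 6336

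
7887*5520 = 43536240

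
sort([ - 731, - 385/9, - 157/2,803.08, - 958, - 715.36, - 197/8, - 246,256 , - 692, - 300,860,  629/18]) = [ - 958, - 731, - 715.36, - 692, - 300, - 246, - 157/2,-385/9,-197/8,  629/18,256, 803.08, 860]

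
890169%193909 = 114533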